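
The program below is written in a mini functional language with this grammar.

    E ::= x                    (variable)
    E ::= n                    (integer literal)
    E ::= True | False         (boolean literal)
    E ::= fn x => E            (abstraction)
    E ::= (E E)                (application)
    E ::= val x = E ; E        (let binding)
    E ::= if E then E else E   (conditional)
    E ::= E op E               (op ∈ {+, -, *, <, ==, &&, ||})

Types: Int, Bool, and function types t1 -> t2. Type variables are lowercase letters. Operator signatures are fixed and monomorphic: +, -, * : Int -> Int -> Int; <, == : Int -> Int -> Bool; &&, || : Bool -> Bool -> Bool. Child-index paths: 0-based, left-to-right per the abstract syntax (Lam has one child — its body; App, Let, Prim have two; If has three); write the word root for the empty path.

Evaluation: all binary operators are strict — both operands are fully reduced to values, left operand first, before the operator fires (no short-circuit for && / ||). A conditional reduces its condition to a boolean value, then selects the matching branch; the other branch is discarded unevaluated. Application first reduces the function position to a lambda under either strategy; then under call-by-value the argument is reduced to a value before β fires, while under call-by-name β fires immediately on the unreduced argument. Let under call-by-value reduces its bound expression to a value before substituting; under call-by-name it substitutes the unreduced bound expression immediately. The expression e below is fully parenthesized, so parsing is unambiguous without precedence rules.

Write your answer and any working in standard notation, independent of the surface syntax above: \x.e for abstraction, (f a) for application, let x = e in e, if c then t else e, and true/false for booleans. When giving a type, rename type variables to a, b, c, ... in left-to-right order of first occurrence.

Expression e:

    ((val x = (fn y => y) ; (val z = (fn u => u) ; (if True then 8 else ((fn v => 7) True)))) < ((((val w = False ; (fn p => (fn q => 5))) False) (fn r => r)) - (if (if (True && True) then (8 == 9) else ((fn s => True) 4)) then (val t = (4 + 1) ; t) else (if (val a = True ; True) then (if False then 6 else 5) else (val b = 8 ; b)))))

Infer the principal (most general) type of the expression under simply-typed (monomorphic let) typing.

Trace:
y : a
\y._ : a -> a
let x : a -> a
u : b
\u._ : b -> b
let z : b -> b
  unify Bool ~ Bool
\v._ : c -> Int
  unify c -> Int ~ Bool -> d
  unify c ~ Bool
  unify Int ~ d
_ _ : Int
  unify Int ~ Int
  unify Int ~ Int
let w : Bool
\q._ : f -> Int
\p._ : e -> f -> Int
  unify e -> f -> Int ~ Bool -> g
  unify e ~ Bool
  unify f -> Int ~ g
_ _ : f -> Int
r : h
\r._ : h -> h
  unify f -> Int ~ (h -> h) -> i
  unify f ~ h -> h
  unify Int ~ i
_ _ : Int
  unify Int ~ Int
  unify Bool ~ Bool
  unify Bool ~ Bool
  unify Bool ~ Bool
  unify Int ~ Int
  unify Int ~ Int
\s._ : j -> Bool
  unify j -> Bool ~ Int -> k
  unify j ~ Int
  unify Bool ~ k
_ _ : Bool
  unify Bool ~ Bool
  unify Bool ~ Bool
  unify Int ~ Int
  unify Int ~ Int
let t : Int
t : Int
let a : Bool
  unify Bool ~ Bool
  unify Bool ~ Bool
  unify Int ~ Int
let b : Int
b : Int
  unify Int ~ Int
  unify Int ~ Int
  unify Int ~ Int
  unify Int ~ Int

Answer: Bool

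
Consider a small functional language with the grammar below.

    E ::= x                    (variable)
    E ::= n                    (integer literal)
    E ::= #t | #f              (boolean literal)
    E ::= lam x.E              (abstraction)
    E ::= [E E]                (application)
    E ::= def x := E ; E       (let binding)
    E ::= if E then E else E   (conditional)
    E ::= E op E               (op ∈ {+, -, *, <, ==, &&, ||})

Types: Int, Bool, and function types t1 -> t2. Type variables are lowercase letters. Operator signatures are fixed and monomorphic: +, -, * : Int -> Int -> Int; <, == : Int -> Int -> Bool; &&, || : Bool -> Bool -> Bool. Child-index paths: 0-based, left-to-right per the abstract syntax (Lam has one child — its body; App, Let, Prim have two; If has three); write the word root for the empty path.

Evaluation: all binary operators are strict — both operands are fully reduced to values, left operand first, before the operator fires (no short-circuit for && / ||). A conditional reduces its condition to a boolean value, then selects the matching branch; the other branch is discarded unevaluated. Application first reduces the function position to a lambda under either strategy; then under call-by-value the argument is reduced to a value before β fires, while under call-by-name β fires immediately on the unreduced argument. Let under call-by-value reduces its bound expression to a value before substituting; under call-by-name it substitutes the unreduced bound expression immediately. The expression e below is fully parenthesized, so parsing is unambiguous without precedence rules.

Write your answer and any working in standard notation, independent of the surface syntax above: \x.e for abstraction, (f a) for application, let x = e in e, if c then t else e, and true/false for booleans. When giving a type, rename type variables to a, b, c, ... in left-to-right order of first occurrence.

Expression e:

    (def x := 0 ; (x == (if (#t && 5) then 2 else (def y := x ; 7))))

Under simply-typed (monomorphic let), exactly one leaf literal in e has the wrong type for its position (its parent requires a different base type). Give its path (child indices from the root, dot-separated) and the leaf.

Derivation:
let x : Int
x : Int
  unify Int ~ Int
  unify Bool ~ Bool
  unify Int ~ Bool
  FAIL: mismatch Int ~ Bool

Answer: 1.1.0.1 : 5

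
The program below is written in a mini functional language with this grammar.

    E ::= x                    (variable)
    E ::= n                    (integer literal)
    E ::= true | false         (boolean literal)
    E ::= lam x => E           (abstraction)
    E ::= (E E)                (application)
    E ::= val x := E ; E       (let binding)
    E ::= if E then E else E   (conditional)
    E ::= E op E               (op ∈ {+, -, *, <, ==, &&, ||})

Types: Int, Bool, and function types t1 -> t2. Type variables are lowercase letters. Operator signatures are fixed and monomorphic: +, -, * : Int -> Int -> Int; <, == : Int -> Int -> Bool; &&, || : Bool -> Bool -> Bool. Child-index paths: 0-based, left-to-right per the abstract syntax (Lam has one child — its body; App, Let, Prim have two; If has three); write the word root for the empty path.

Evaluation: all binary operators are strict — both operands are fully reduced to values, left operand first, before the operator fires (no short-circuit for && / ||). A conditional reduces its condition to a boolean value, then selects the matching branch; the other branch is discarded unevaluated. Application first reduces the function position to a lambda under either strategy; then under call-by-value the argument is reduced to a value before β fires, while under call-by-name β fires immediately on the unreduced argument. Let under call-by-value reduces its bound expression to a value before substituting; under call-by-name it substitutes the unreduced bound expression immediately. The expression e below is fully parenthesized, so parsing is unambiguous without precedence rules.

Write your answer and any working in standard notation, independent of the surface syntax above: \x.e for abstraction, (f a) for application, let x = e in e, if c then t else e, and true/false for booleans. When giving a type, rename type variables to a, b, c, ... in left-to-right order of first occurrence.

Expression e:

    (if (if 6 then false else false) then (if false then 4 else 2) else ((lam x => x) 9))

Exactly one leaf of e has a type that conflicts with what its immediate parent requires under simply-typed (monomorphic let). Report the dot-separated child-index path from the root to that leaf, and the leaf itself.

Answer: 0.0 : 6

Trace:
  unify Int ~ Bool
  FAIL: mismatch Int ~ Bool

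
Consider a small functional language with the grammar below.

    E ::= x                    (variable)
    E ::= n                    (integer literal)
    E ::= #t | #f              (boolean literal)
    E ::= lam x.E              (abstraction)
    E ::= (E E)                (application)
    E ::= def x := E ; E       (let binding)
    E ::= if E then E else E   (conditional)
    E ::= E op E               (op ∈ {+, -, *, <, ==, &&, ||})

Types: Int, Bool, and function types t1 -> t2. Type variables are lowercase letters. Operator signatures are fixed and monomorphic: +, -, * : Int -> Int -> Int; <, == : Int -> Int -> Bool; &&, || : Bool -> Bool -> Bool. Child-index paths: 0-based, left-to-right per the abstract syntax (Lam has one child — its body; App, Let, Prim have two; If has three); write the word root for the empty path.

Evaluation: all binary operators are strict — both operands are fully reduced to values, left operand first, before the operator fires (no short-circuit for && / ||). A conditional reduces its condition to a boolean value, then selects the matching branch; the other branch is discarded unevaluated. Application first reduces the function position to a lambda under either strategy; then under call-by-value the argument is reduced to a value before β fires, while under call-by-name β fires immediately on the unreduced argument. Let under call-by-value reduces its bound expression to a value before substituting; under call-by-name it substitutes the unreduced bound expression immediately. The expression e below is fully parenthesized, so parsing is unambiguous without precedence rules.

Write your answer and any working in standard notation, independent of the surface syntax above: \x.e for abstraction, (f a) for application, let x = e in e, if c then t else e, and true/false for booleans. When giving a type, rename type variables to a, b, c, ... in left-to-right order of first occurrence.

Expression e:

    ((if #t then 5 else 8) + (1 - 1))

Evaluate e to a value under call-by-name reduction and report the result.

Answer: 5

Working:
step 0: ((if true then 5 else 8) + (1 - 1))
step 1: [if@0] (5 + (1 - 1))
step 2: [delta@1] (5 + 0)
step 3: [delta@root] 5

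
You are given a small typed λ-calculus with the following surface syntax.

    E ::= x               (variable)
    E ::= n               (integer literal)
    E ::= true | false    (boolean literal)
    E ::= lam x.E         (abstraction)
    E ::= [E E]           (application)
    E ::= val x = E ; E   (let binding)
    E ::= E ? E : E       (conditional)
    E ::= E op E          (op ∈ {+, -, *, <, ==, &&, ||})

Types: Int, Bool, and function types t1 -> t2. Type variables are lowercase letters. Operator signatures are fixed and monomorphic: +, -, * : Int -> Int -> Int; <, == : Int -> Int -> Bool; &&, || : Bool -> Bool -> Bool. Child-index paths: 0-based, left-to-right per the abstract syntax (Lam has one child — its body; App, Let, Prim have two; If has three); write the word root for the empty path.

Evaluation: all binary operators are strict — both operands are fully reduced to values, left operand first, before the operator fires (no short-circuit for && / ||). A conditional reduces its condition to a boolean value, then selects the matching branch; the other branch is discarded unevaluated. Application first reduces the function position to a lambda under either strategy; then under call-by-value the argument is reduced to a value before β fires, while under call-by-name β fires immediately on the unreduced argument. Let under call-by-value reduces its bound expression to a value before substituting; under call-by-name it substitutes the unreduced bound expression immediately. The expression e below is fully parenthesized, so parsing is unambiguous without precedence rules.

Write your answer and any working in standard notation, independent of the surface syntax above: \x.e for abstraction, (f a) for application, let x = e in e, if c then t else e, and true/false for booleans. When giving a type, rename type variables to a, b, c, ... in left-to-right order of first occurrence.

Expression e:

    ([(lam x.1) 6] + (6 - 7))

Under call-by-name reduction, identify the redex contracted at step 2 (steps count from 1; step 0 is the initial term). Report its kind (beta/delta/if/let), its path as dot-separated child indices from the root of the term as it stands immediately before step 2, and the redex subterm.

Trace:
step 0: (((\x.1) 6) + (6 - 7))
step 1: [beta@0] (1 + (6 - 7))
step 2: [delta@1] (1 + -1)

Answer: delta at 1 : (6 - 7)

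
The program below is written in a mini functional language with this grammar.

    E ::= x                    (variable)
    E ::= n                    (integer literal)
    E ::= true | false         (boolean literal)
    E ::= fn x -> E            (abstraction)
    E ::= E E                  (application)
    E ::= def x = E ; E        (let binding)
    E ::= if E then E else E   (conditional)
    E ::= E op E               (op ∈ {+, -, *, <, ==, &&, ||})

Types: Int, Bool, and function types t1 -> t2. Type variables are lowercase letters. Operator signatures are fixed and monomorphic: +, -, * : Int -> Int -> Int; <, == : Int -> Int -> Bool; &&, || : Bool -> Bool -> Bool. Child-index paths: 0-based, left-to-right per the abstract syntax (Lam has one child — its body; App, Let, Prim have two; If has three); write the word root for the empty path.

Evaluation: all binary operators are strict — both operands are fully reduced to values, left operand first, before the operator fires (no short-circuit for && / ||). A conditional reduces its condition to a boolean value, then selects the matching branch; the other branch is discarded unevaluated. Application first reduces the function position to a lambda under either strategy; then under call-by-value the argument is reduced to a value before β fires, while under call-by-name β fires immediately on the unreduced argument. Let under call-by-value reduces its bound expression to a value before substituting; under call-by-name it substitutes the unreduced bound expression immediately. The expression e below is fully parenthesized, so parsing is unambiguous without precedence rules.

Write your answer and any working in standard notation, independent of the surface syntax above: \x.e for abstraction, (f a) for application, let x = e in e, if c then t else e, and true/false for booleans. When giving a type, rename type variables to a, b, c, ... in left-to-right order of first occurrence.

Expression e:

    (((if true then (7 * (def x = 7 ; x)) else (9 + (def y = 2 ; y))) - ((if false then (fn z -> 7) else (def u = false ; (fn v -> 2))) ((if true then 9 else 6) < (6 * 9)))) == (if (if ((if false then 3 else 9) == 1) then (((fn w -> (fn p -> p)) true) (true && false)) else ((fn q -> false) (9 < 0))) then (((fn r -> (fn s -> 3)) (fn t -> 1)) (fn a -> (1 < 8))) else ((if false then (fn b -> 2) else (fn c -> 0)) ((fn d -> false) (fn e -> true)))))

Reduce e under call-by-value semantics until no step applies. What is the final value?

Answer: false

Trace:
step 0: (((if true then (7 * (let x = 7 in x)) else (9 + (let y = 2 in y))) - ((if false then (\z.7) else (let u = false in (\v.2))) ((if true then 9 else 6) < (6 * 9)))) == (if (if ((if false then 3 else 9) == 1) then (((\w.(\p.p)) true) (true && false)) else ((\q.false) (9 < 0))) then (((\r.(\s.3)) (\t.1)) (\a.(1 < 8))) else ((if false then (\b.2) else (\c.0)) ((\d.false) (\e.true)))))
step 1: [if@0.0] (((7 * (let x = 7 in x)) - ((if false then (\z.7) else (let u = false in (\v.2))) ((if true then 9 else 6) < (6 * 9)))) == (if (if ((if false then 3 else 9) == 1) then (((\w.(\p.p)) true) (true && false)) else ((\q.false) (9 < 0))) then (((\r.(\s.3)) (\t.1)) (\a.(1 < 8))) else ((if false then (\b.2) else (\c.0)) ((\d.false) (\e.true)))))
step 2: [let@0.0.1] (((7 * 7) - ((if false then (\z.7) else (let u = false in (\v.2))) ((if true then 9 else 6) < (6 * 9)))) == (if (if ((if false then 3 else 9) == 1) then (((\w.(\p.p)) true) (true && false)) else ((\q.false) (9 < 0))) then (((\r.(\s.3)) (\t.1)) (\a.(1 < 8))) else ((if false then (\b.2) else (\c.0)) ((\d.false) (\e.true)))))
step 3: [delta@0.0] ((49 - ((if false then (\z.7) else (let u = false in (\v.2))) ((if true then 9 else 6) < (6 * 9)))) == (if (if ((if false then 3 else 9) == 1) then (((\w.(\p.p)) true) (true && false)) else ((\q.false) (9 < 0))) then (((\r.(\s.3)) (\t.1)) (\a.(1 < 8))) else ((if false then (\b.2) else (\c.0)) ((\d.false) (\e.true)))))
step 4: [if@0.1.0] ((49 - ((let u = false in (\v.2)) ((if true then 9 else 6) < (6 * 9)))) == (if (if ((if false then 3 else 9) == 1) then (((\w.(\p.p)) true) (true && false)) else ((\q.false) (9 < 0))) then (((\r.(\s.3)) (\t.1)) (\a.(1 < 8))) else ((if false then (\b.2) else (\c.0)) ((\d.false) (\e.true)))))
step 5: [let@0.1.0] ((49 - ((\v.2) ((if true then 9 else 6) < (6 * 9)))) == (if (if ((if false then 3 else 9) == 1) then (((\w.(\p.p)) true) (true && false)) else ((\q.false) (9 < 0))) then (((\r.(\s.3)) (\t.1)) (\a.(1 < 8))) else ((if false then (\b.2) else (\c.0)) ((\d.false) (\e.true)))))
step 6: [if@0.1.1.0] ((49 - ((\v.2) (9 < (6 * 9)))) == (if (if ((if false then 3 else 9) == 1) then (((\w.(\p.p)) true) (true && false)) else ((\q.false) (9 < 0))) then (((\r.(\s.3)) (\t.1)) (\a.(1 < 8))) else ((if false then (\b.2) else (\c.0)) ((\d.false) (\e.true)))))
step 7: [delta@0.1.1.1] ((49 - ((\v.2) (9 < 54))) == (if (if ((if false then 3 else 9) == 1) then (((\w.(\p.p)) true) (true && false)) else ((\q.false) (9 < 0))) then (((\r.(\s.3)) (\t.1)) (\a.(1 < 8))) else ((if false then (\b.2) else (\c.0)) ((\d.false) (\e.true)))))
step 8: [delta@0.1.1] ((49 - ((\v.2) true)) == (if (if ((if false then 3 else 9) == 1) then (((\w.(\p.p)) true) (true && false)) else ((\q.false) (9 < 0))) then (((\r.(\s.3)) (\t.1)) (\a.(1 < 8))) else ((if false then (\b.2) else (\c.0)) ((\d.false) (\e.true)))))
step 9: [beta@0.1] ((49 - 2) == (if (if ((if false then 3 else 9) == 1) then (((\w.(\p.p)) true) (true && false)) else ((\q.false) (9 < 0))) then (((\r.(\s.3)) (\t.1)) (\a.(1 < 8))) else ((if false then (\b.2) else (\c.0)) ((\d.false) (\e.true)))))
step 10: [delta@0] (47 == (if (if ((if false then 3 else 9) == 1) then (((\w.(\p.p)) true) (true && false)) else ((\q.false) (9 < 0))) then (((\r.(\s.3)) (\t.1)) (\a.(1 < 8))) else ((if false then (\b.2) else (\c.0)) ((\d.false) (\e.true)))))
step 11: [if@1.0.0.0] (47 == (if (if (9 == 1) then (((\w.(\p.p)) true) (true && false)) else ((\q.false) (9 < 0))) then (((\r.(\s.3)) (\t.1)) (\a.(1 < 8))) else ((if false then (\b.2) else (\c.0)) ((\d.false) (\e.true)))))
step 12: [delta@1.0.0] (47 == (if (if false then (((\w.(\p.p)) true) (true && false)) else ((\q.false) (9 < 0))) then (((\r.(\s.3)) (\t.1)) (\a.(1 < 8))) else ((if false then (\b.2) else (\c.0)) ((\d.false) (\e.true)))))
step 13: [if@1.0] (47 == (if ((\q.false) (9 < 0)) then (((\r.(\s.3)) (\t.1)) (\a.(1 < 8))) else ((if false then (\b.2) else (\c.0)) ((\d.false) (\e.true)))))
step 14: [delta@1.0.1] (47 == (if ((\q.false) false) then (((\r.(\s.3)) (\t.1)) (\a.(1 < 8))) else ((if false then (\b.2) else (\c.0)) ((\d.false) (\e.true)))))
step 15: [beta@1.0] (47 == (if false then (((\r.(\s.3)) (\t.1)) (\a.(1 < 8))) else ((if false then (\b.2) else (\c.0)) ((\d.false) (\e.true)))))
step 16: [if@1] (47 == ((if false then (\b.2) else (\c.0)) ((\d.false) (\e.true))))
step 17: [if@1.0] (47 == ((\c.0) ((\d.false) (\e.true))))
step 18: [beta@1.1] (47 == ((\c.0) false))
step 19: [beta@1] (47 == 0)
step 20: [delta@root] false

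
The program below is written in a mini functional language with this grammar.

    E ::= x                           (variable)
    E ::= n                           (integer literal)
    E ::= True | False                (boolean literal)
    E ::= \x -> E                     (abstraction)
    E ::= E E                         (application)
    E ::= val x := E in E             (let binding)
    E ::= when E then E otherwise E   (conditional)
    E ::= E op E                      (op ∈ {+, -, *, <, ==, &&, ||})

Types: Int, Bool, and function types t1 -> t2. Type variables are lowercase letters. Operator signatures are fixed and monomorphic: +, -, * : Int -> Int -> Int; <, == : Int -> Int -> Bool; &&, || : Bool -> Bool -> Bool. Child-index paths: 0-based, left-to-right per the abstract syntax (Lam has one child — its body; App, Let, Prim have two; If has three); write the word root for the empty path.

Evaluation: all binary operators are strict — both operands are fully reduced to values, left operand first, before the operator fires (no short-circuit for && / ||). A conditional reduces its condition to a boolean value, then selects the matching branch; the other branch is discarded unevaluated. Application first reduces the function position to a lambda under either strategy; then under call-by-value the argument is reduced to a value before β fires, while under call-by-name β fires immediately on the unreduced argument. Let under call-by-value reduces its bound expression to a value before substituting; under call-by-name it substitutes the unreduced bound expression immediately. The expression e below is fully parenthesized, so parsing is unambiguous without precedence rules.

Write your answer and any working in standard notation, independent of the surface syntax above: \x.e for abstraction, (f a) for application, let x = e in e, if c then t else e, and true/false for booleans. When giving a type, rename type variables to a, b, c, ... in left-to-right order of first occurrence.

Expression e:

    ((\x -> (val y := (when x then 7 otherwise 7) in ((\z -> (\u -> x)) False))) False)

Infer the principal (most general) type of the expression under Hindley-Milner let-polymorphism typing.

Derivation:
x : a
  unify a ~ Bool
  unify Int ~ Int
let y : Int
x : Bool
\u._ : c -> Bool
\z._ : b -> c -> Bool
  unify b -> c -> Bool ~ Bool -> d
  unify b ~ Bool
  unify c -> Bool ~ d
_ _ : c -> Bool
\x._ : Bool -> c -> Bool
  unify Bool -> c -> Bool ~ Bool -> e
  unify Bool ~ Bool
  unify c -> Bool ~ e
_ _ : c -> Bool

Answer: a -> Bool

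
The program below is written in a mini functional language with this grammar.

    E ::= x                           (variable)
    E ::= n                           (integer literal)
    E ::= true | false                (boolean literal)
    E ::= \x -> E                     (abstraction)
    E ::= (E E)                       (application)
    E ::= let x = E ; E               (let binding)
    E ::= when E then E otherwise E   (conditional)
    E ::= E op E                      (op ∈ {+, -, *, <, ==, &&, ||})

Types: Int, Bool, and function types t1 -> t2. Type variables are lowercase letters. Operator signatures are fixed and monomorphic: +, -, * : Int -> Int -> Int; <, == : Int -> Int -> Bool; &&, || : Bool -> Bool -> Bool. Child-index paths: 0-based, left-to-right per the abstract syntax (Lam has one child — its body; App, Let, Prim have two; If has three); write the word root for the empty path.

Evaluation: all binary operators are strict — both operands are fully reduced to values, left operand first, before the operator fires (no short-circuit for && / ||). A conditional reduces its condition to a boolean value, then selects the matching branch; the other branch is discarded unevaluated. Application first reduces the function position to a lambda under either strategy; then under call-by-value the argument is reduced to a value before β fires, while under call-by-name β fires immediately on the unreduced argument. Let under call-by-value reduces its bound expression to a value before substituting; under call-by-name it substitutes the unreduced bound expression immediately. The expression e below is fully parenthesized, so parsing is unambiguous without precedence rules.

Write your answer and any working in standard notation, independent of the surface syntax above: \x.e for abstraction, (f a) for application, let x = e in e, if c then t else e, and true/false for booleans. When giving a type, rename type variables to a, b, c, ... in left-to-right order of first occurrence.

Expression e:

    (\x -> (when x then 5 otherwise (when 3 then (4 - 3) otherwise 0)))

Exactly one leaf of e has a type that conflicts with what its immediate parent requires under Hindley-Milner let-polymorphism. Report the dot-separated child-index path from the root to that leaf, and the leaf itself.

Answer: 0.2.0 : 3

Working:
x : a
  unify a ~ Bool
  unify Int ~ Bool
  FAIL: mismatch Int ~ Bool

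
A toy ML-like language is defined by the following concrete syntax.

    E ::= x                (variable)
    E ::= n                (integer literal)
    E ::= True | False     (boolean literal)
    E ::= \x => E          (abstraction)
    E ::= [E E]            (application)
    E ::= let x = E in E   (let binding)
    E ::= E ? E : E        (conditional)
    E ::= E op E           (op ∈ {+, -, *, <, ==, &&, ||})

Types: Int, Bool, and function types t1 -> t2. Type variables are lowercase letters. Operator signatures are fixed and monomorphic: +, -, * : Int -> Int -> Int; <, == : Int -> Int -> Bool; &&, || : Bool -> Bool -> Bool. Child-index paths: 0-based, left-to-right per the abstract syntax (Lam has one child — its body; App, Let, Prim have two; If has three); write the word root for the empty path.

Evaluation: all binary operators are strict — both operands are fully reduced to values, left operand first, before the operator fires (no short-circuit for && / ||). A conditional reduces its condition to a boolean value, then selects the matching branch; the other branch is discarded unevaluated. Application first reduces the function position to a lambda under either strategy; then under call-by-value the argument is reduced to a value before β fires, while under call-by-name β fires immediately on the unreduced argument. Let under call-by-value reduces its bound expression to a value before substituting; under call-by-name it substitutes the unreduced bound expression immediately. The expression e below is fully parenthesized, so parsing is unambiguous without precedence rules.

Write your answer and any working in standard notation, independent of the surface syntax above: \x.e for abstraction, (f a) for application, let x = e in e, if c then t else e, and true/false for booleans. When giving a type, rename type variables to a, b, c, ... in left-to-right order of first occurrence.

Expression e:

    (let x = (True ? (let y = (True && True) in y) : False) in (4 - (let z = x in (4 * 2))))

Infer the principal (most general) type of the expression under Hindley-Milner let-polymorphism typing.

Derivation:
  unify Bool ~ Bool
  unify Bool ~ Bool
  unify Bool ~ Bool
let y : Bool
y : Bool
  unify Bool ~ Bool
let x : Bool
  unify Int ~ Int
x : Bool
let z : Bool
  unify Int ~ Int
  unify Int ~ Int
  unify Int ~ Int

Answer: Int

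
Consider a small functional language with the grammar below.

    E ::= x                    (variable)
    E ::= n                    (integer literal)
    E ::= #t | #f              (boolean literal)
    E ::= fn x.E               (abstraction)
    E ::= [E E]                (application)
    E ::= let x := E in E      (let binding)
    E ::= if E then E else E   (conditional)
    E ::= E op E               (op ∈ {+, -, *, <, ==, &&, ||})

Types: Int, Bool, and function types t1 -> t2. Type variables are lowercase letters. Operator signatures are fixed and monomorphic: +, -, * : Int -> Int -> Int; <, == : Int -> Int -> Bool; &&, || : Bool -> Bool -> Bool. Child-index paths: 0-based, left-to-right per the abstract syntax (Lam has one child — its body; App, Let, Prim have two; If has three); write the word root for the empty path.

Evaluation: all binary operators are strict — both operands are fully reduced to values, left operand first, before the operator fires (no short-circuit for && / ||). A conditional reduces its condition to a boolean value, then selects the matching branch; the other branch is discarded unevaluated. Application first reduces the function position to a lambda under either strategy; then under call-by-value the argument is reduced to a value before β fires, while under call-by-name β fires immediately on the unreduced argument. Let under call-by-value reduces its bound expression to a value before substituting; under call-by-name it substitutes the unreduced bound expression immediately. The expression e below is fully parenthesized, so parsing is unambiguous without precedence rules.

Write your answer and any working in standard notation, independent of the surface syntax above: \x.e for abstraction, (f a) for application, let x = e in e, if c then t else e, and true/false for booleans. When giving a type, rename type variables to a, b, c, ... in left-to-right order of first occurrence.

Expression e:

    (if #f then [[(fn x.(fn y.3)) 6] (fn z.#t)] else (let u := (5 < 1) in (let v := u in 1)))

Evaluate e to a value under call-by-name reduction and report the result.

Working:
step 0: (if false then (((\x.(\y.3)) 6) (\z.true)) else (let u = (5 < 1) in (let v = u in 1)))
step 1: [if@root] (let u = (5 < 1) in (let v = u in 1))
step 2: [let@root] (let v = (5 < 1) in 1)
step 3: [let@root] 1

Answer: 1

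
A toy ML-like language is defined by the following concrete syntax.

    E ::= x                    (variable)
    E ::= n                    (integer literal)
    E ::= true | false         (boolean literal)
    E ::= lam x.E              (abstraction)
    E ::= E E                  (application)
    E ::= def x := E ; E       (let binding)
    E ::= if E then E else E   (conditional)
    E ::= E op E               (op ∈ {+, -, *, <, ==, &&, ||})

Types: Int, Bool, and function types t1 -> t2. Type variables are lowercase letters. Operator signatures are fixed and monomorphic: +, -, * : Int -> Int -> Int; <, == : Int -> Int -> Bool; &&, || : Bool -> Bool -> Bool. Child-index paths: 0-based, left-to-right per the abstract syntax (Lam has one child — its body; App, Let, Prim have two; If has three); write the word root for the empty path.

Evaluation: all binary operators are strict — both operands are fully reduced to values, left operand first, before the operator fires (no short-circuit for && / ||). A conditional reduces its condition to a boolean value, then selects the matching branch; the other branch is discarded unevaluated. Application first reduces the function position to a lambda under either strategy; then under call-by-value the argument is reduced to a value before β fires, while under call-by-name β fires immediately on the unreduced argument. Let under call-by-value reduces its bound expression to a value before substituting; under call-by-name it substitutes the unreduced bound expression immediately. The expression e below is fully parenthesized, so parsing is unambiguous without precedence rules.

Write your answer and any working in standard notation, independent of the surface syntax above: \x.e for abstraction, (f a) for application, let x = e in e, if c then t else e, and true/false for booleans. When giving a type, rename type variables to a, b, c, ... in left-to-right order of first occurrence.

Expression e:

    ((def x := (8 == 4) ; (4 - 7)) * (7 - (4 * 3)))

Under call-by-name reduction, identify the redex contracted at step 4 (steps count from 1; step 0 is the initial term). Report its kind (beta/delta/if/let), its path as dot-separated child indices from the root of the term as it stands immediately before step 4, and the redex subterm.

Derivation:
step 0: ((let x = (8 == 4) in (4 - 7)) * (7 - (4 * 3)))
step 1: [let@0] ((4 - 7) * (7 - (4 * 3)))
step 2: [delta@0] (-3 * (7 - (4 * 3)))
step 3: [delta@1.1] (-3 * (7 - 12))
step 4: [delta@1] (-3 * -5)

Answer: delta at 1 : (7 - 12)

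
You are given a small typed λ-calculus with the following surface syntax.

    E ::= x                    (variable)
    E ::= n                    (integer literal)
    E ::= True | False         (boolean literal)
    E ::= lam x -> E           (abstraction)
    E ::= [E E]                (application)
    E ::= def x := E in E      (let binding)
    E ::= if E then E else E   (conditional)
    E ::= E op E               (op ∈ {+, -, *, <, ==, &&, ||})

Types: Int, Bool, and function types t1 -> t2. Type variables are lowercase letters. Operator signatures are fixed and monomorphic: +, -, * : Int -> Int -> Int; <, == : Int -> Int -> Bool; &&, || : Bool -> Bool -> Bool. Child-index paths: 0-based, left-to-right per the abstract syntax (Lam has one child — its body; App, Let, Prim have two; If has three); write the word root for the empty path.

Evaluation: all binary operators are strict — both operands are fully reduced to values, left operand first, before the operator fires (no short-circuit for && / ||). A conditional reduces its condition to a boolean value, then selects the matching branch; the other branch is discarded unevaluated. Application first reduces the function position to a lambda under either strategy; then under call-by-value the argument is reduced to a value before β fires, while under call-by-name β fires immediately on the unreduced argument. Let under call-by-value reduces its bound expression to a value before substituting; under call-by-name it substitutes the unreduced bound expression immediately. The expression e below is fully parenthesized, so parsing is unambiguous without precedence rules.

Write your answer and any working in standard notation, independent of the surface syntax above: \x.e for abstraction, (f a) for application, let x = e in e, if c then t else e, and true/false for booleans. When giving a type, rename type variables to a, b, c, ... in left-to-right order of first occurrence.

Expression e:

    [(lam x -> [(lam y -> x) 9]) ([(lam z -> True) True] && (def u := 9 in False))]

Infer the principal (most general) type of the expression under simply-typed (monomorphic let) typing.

Answer: Bool

Trace:
x : a
\y._ : b -> a
  unify b -> a ~ Int -> c
  unify b ~ Int
  unify a ~ c
_ _ : c
\x._ : c -> c
\z._ : d -> Bool
  unify d -> Bool ~ Bool -> e
  unify d ~ Bool
  unify Bool ~ e
_ _ : Bool
  unify Bool ~ Bool
let u : Int
  unify Bool ~ Bool
  unify c -> c ~ Bool -> f
  unify c ~ Bool
  unify Bool ~ f
_ _ : Bool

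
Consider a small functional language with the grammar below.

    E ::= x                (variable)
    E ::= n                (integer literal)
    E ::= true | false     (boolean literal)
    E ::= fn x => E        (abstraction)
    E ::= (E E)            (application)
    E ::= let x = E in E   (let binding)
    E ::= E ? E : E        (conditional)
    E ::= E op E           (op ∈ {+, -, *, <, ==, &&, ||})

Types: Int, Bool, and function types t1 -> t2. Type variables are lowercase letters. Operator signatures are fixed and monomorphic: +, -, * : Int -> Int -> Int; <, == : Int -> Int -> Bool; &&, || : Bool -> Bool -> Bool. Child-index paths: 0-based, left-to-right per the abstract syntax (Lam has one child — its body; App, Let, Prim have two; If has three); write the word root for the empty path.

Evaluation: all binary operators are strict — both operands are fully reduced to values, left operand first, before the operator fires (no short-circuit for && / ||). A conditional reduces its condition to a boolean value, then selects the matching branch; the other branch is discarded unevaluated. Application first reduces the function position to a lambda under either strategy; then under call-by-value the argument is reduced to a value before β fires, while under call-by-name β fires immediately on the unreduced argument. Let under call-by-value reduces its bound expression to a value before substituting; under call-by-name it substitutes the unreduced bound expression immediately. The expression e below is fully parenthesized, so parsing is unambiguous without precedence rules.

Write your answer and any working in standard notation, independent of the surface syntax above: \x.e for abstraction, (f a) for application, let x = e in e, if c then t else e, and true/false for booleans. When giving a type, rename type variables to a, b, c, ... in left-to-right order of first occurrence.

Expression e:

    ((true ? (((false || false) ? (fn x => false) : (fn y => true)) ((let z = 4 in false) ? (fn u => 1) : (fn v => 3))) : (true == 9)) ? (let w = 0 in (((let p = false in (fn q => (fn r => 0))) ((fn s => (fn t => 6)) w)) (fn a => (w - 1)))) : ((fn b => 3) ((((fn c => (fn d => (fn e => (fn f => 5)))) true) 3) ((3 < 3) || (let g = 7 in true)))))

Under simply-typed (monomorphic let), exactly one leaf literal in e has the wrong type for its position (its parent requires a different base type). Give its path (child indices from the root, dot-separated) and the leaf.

Trace:
  unify Bool ~ Bool
  unify Bool ~ Bool
  unify Bool ~ Bool
  unify Bool ~ Bool
\x._ : a -> Bool
\y._ : b -> Bool
  unify a -> Bool ~ b -> Bool
  unify a ~ b
  unify Bool ~ Bool
let z : Int
  unify Bool ~ Bool
\u._ : c -> Int
\v._ : d -> Int
  unify c -> Int ~ d -> Int
  unify c ~ d
  unify Int ~ Int
  unify b -> Bool ~ (d -> Int) -> e
  unify b ~ d -> Int
  unify Bool ~ e
_ _ : Bool
  unify Bool ~ Int
  FAIL: mismatch Bool ~ Int

Answer: 0.2.0 : true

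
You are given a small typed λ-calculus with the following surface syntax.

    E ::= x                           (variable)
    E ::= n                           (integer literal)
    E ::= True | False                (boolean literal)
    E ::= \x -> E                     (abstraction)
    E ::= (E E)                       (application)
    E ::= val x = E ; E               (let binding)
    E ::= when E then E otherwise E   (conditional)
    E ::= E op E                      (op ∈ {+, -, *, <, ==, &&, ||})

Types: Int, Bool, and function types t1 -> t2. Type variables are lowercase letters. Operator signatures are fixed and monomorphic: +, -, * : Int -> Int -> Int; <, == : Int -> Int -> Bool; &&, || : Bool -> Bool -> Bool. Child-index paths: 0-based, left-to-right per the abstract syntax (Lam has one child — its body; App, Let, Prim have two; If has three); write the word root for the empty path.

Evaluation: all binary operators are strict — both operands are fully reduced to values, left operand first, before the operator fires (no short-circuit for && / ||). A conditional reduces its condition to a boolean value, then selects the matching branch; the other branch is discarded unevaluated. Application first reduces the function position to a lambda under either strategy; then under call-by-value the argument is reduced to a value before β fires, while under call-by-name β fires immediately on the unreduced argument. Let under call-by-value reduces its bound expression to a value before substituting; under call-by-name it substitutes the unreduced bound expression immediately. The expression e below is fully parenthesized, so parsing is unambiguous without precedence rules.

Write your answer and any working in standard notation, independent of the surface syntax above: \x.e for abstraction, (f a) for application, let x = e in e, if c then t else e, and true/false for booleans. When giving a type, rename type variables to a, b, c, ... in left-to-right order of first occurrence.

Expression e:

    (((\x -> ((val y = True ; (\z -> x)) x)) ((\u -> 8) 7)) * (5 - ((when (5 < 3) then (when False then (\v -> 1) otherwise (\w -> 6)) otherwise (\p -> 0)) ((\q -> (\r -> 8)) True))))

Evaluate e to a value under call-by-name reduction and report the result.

Answer: 40

Working:
step 0: (((\x.((let y = true in (\z.x)) x)) ((\u.8) 7)) * (5 - ((if (5 < 3) then (if false then (\v.1) else (\w.6)) else (\p.0)) ((\q.(\r.8)) true))))
step 1: [beta@0] (((let y = true in (\z.((\u.8) 7))) ((\u.8) 7)) * (5 - ((if (5 < 3) then (if false then (\v.1) else (\w.6)) else (\p.0)) ((\q.(\r.8)) true))))
step 2: [let@0.0] (((\z.((\u.8) 7)) ((\u.8) 7)) * (5 - ((if (5 < 3) then (if false then (\v.1) else (\w.6)) else (\p.0)) ((\q.(\r.8)) true))))
step 3: [beta@0] (((\u.8) 7) * (5 - ((if (5 < 3) then (if false then (\v.1) else (\w.6)) else (\p.0)) ((\q.(\r.8)) true))))
step 4: [beta@0] (8 * (5 - ((if (5 < 3) then (if false then (\v.1) else (\w.6)) else (\p.0)) ((\q.(\r.8)) true))))
step 5: [delta@1.1.0.0] (8 * (5 - ((if false then (if false then (\v.1) else (\w.6)) else (\p.0)) ((\q.(\r.8)) true))))
step 6: [if@1.1.0] (8 * (5 - ((\p.0) ((\q.(\r.8)) true))))
step 7: [beta@1.1] (8 * (5 - 0))
step 8: [delta@1] (8 * 5)
step 9: [delta@root] 40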